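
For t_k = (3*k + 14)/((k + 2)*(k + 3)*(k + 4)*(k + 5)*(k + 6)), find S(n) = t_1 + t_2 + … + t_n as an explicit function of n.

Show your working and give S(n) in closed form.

S(n) = n*(n**2 + 13*n + 54)/(72*(n**3 + 13*n**2 + 54*n + 72))

t_(k+1)/t_k = (k + 2)*(3*k + 17)/((k + 7)*(3*k + 14)).
So A=k + 2 and B=k + 7, with C=k + 14/3.
Set up (k + 2)·f(k+1) − (k + 6)·f(k) − (k + 14/3) = 0.
d = 4 from the (1,1,1) case.
A polynomial solution: f(k) = k*(k + 4)*(k**2 + 10*k + 31)/90.
So s_k = (B(k−1)f/C)·t_k = (k*(k + 4)*(k + 6)*(k**2 + 10*k + 31)/(30*(3*k + 14)))·t_k = k*(k**2 + 10*k + 31)/(30*(k**3 + 10*k**2 + 31*k + 30)).
Δs = (3*k + 14)/(k**5 + 20*k**4 + 155*k**3 + 580*k**2 + 1044*k + 720), as required.
s_(n+1) = (n**3 + 13*n**2 + 54*n + 42)/(30*(n**3 + 13*n**2 + 54*n + 72)) and s_(1) = 7/360, so S(n) = n*(n**2 + 13*n + 54)/(72*(n**3 + 13*n**2 + 54*n + 72)).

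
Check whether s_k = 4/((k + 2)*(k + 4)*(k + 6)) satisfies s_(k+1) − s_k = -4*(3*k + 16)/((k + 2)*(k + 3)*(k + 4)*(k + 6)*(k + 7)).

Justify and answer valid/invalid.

Invalid: residual 4*(4*k + 23)/(k**6 + 27*k**5 + 295*k**4 + 1665*k**3 + 5104*k**2 + 8028*k + 5040) ≠ 0.

s_(k+1) = 4/((k + 3)*(k + 5)*(k + 7))
s_(k+1) − s_k = 4/((k + 3)*(k + 5)*(k + 7)) - 4/((k + 2)*(k + 4)*(k + 6))
(s_(k+1) − s_k) − t_k = 4*(4*k + 23)/(k**6 + 27*k**5 + 295*k**4 + 1665*k**3 + 5104*k**2 + 8028*k + 5040)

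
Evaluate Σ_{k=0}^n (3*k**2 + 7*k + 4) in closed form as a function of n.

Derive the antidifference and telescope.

The ratio is (3*k**2 + 13*k + 14)/(3*k**2 + 7*k + 4).
Factor: A=1; B=1; C=k**2 + 7*k/3 + 4/3.
Need (1)·f(k+1) − (1)·f(k) = k**2 + 7*k/3 + 4/3.
Degrees (0,0,2) ⇒ d ≤ 3.
Solving with deg f ≤ 3: f(k) = k*(k + 1)**2/3.
Then R = B(k−1)f/C = k*(k + 1)/(3*k + 4), so s_k = R(k)·t_k = k*(k**2 + 2*k + 1).
s_(k+1) − s_k = 3*k**2 + 7*k + 4 = t_k.
s_(n+1) = n**3 + 5*n**2 + 8*n + 4 and s_(0) = 0, so S(n) = n**3 + 5*n**2 + 8*n + 4.

S(n) = n**3 + 5*n**2 + 8*n + 4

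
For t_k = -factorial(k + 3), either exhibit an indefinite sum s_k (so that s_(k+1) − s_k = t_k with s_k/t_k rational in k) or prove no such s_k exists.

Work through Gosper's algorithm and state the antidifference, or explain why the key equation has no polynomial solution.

Ratio r(k) = k + 4.
Gosper form: A/B · C(k+1)/C(k) with A=k + 4, B=1, C=1.
Need (k + 4)·f(k+1) − (1)·f(k) = 1.
deg f ≤ -1 (via 1,0,0).
d = -1 < 0 ⇒ no nonzero polynomial f; not summable.

none (Gosper's algorithm certifies no s_k)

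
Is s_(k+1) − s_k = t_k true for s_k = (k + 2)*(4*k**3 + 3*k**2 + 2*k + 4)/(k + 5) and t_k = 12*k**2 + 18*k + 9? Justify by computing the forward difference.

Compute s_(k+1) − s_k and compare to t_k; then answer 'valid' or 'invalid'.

Invalid: residual 3*(-8*k**3 - 75*k**2 - 97*k - 41)/(k**2 + 11*k + 30) ≠ 0.

s_(k+1) = (4*k**4 + 27*k**3 + 65*k**2 + 73*k + 39)/(k + 6)
s_(k+1) − s_k = 3*(4*k**4 + 42*k**3 + 114*k**2 + 116*k + 49)/(k**2 + 11*k + 30)
(s_(k+1) − s_k) − t_k = 3*(-8*k**3 - 75*k**2 - 97*k - 41)/(k**2 + 11*k + 30)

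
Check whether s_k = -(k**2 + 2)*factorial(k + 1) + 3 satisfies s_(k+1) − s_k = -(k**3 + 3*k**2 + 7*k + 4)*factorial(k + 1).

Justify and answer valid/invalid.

valid; difference matches t_k

s_(k+1) = -((k + 1)**2 + 2)*factorial(k + 2) + 3
s_(k+1) − s_k = -(k**3 + 3*k**2 + 7*k + 4)*factorial(k + 1)
(s_(k+1) − s_k) − t_k = 0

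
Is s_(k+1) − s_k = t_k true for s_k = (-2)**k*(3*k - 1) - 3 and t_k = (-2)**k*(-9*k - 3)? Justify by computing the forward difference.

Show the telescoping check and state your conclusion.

valid; difference matches t_k

s_(k+1) = (-2)**(k + 1)*(3*k + 2) - 3
s_(k+1) − s_k = (-2)**k*(-9*k - 3)
(s_(k+1) − s_k) − t_k = 0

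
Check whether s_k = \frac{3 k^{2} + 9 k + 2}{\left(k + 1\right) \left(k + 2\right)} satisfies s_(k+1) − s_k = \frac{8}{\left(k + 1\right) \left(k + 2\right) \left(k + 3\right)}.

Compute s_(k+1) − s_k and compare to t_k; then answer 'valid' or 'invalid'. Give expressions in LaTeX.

s_(k+1) = (9*k + 3*(k + 1)**2 + 11)/((k + 2)*(k + 3))
s_(k+1) − s_k = 8/(k**3 + 6*k**2 + 11*k + 6)
(s_(k+1) − s_k) − t_k = 0

Valid: the claim telescopes to t_k.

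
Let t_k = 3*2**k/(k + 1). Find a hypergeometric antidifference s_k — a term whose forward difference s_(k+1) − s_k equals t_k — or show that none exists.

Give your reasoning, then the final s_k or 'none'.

no hypergeometric antidifference exists

Compute t_(k+1)/t_k: get 2*(k + 1)/(k + 2).
Gosper form: A/B · C(k+1)/C(k) with A=2*k + 2, B=k + 2, C=1.
f must satisfy (2*k + 2)·f(k+1) − (k + 1)·f(k) = 1.
d = -1 from the (1,1,0) case.
d = -1 < 0 ⇒ no nonzero polynomial f; not summable.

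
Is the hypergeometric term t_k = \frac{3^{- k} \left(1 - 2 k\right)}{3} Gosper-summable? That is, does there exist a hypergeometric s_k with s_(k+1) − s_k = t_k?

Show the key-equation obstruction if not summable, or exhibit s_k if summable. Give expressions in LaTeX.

Yes. s_k = 3^{- k} k.

t_(k+1)/t_k = (2*k + 1)/(3*(2*k - 1)).
Normal form (A,B,C) = (1/3, 1, k - 1/2).
f must satisfy (1/3)·f(k+1) − (1)·f(k) = k - 1/2.
Degrees (0,0,1) ⇒ d ≤ 1.
Match coefficients ⇒ f(k) = -3*k/2.
R(k) = B(k−1)·f(k)/C(k) = -3*k/(2*k - 1); s_k = R·t_k = k/3**k.
s_(k+1) − s_k = (1 - 2*k)/(3*3**k) = t_k.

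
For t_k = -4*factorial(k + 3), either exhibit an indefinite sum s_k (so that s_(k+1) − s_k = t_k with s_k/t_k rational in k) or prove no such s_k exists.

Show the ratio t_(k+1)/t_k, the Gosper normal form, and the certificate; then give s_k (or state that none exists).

Ratio r(k) = k + 4.
Normal form (A,B,C) = (k + 4, 1, 1).
f must satisfy (k + 4)·f(k+1) − (1)·f(k) = 1.
d = -1 from the (1,0,0) case.
deg f ≤ -1 is impossible — no certificate.

none — t_k is not Gosper-summable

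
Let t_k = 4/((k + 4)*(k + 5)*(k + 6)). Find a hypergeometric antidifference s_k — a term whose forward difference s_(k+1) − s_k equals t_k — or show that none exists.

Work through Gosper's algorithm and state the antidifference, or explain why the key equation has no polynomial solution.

s_k = k*(k + 9)/(10*(k + 4)*(k + 5))

The ratio is (k + 4)/(k + 7).
A = k + 4, B = k + 7, C = 1.
Solve (k + 4)·f(k+1) − (k + 6)·f(k) = 1.
d = 2 from the (1,1,0) case.
Solve for f: f(k) = k*(k + 9)/40 (degree 2 ≤ 2).
So s_k = (B(k−1)f/C)·t_k = (k*(k + 6)*(k + 9)/40)·t_k = k*(k + 9)/(10*(k + 4)*(k + 5)).
Check: Δs_k = 4/(k**3 + 15*k**2 + 74*k + 120). ✓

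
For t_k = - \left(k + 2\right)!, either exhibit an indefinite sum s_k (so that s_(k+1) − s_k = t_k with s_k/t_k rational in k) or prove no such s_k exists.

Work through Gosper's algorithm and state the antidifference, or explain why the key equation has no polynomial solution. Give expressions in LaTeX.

not Gosper-summable; s_k does not exist

Step 1: r(k) = k + 3.
A = k + 3, B = 1, C = 1.
Key eq: (k + 3)·f(k+1) = (1)·f(k) + (1).
deg f ≤ -1 (via 1,0,0).
deg f ≤ -1 is impossible — no certificate.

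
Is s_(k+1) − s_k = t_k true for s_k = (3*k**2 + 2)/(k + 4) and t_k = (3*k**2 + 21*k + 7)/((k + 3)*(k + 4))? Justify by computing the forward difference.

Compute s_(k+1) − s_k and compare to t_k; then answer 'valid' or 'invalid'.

Invalid: residual (-21*k - 5)/(k**3 + 12*k**2 + 47*k + 60) ≠ 0.

s_(k+1) = (3*(k + 1)**2 + 2)/(k + 5)
s_(k+1) − s_k = (3*k**2 + 27*k + 10)/(k**2 + 9*k + 20)
(s_(k+1) − s_k) − t_k = (-21*k - 5)/(k**3 + 12*k**2 + 47*k + 60)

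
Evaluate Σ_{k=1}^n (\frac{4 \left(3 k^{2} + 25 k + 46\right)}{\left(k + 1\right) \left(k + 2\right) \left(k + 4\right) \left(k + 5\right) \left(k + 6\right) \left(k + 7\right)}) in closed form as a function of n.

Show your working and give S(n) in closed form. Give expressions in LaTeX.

S(n) = \frac{2 n \left(n^{2} + 14 n + 59\right)}{35 \left(n^{3} + 14 n^{2} + 59 n + 70\right)}

Step 1: r(k) = (k + 1)*(k + 4)*(25*k + 3*(k + 1)**2 + 71)/((k + 3)*(k + 8)*(3*k**2 + 25*k + 46)).
Take A(k)=k + 1, B(k)=k + 8, C(k)=k**3 + 34*k**2/3 + 121*k/3 + 46.
Set up (k + 1)·f(k+1) − (k + 7)·f(k) − (k**3 + 34*k**2/3 + 121*k/3 + 46) = 0.
From deg A=1, deg B=1, deg C=3: d=6.
A polynomial solution: f(k) = k*(k + 2)*(k + 3)*(k + 5)*(k**2 + 11*k + 34)/72.
Then R = B(k−1)f/C = k*(k + 2)*(k + 5)*(k + 7)*(k**2 + 11*k + 34)/(24*(3*k**2 + 25*k + 46)), so s_k = R(k)·t_k = k*(k**2 + 11*k + 34)/(6*(k**3 + 11*k**2 + 34*k + 24)).
s_(k+1) − s_k = 4*(3*k**2 + 25*k + 46)/(k**6 + 25*k**5 + 247*k**4 + 1219*k**3 + 3112*k**2 + 3796*k + 1680) = t_k.
Σ_(k=1)^n t_k = s_(n+1) − s_(1) = ((n**3 + 14*n**2 + 59*n + 46)/(6*(n**3 + 14*n**2 + 59*n + 70))) − (23/210), i.e. 2*n*(n**2 + 14*n + 59)/(35*(n**3 + 14*n**2 + 59*n + 70)).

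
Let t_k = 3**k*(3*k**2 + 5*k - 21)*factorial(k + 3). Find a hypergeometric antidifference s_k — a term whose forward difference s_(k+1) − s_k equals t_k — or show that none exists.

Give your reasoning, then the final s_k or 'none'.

s_k = 3**k*(k - 3)*factorial(k + 3)

Ratio r(k) = 3*(3*k**3 + 23*k**2 + 31*k - 52)/(3*k**2 + 5*k - 21).
Take A(k)=3*k + 12, B(k)=1, C(k)=k**2 + 5*k/3 - 7.
Solve (3*k + 12)·f(k+1) − (1)·f(k) = k**2 + 5*k/3 - 7.
From deg A=1, deg B=0, deg C=2: d=1.
Match coefficients ⇒ f(k) = (k - 3)/3.
R(k) = B(k−1)·f(k)/C(k) = (k - 3)/(3*k**2 + 5*k - 21); s_k = R·t_k = 3**k*(k - 3)*factorial(k + 3).
Δs = 3**k*(3*k**2 + 5*k - 21)*factorial(k + 3), as required.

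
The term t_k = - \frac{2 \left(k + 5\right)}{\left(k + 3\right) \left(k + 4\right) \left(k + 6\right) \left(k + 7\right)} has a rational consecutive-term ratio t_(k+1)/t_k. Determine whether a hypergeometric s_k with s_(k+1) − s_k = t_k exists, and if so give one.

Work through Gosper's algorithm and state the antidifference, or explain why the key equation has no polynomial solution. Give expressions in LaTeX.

s_k = \frac{k \left(- k - 9\right)}{18 \left(k^{2} + 9 k + 18\right)}

t_(k+1)/t_k = (k + 3)*(k + 6)**2/((k + 5)**2*(k + 8)).
Factor: A=k + 3; B=k + 8; C=k**2 + 10*k + 25.
f must satisfy (k + 3)·f(k+1) − (k + 7)·f(k) = k**2 + 10*k + 25.
Bound: deg f ≤ 4.
Solving with deg f ≤ 4: f(k) = k*(k + 4)*(k + 5)*(k + 9)/36.
Certificate R = B(k−1)f/C = k*(k + 4)*(k + 7)*(k + 9)/(36*(k + 5)) gives s_k = k*(-k - 9)/(18*(k**2 + 9*k + 18)).
s_(k+1) − s_k = 2*(-k - 5)/(k**4 + 20*k**3 + 145*k**2 + 450*k + 504) = t_k.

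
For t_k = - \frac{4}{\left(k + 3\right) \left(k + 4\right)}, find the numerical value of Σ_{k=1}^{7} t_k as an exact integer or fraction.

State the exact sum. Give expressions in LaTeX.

Σ = -7/11

t_(k+1)/t_k = (k + 3)/(k + 5).
Gosper form: A/B · C(k+1)/C(k) with A=k + 3, B=k + 5, C=1.
Set up (k + 3)·f(k+1) − (k + 4)·f(k) − (1) = 0.
Degrees (1,1,0) ⇒ d ≤ 1.
Solving with deg f ≤ 1: f(k) = k/3.
So s_k = (B(k−1)f/C)·t_k = (k*(k + 4)/3)·t_k = -4*k/(3*k + 9).
Δs = -4/(k**2 + 7*k + 12), as required.
Σ_(k=1)^(7) t_k = s_(8) − s_(1) = -32/33 − (-1/3) = -7/11.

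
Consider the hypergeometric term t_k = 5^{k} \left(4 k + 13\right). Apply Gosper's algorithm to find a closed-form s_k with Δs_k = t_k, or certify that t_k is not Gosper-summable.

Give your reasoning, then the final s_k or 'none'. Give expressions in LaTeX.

Step 1: r(k) = 5*(4*k + 17)/(4*k + 13).
A = 5, B = 1, C = k + 13/4.
Key eq: (5)·f(k+1) = (1)·f(k) + (k + 13/4).
deg f ≤ 1 (via 0,0,1).
Match coefficients ⇒ f(k) = (k + 2)/4.
So s_k = (B(k−1)f/C)·t_k = ((k + 2)/(4*k + 13))·t_k = 5**k*(k + 2).
s_(k+1) − s_k = 5**k*(4*k + 13) = t_k.

s_k = 5^{k} \left(k + 2\right)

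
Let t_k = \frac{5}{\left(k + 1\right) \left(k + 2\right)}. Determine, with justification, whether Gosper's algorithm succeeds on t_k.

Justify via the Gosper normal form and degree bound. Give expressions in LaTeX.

The ratio is (k + 1)/(k + 3).
Gosper form: A/B · C(k+1)/C(k) with A=k + 1, B=k + 3, C=1.
Need (k + 1)·f(k+1) − (k + 2)·f(k) = 1.
Bound: deg f ≤ 1.
Coefficient equations give f(k) = k.
Then R = B(k−1)f/C = k*(k + 2), so s_k = R(k)·t_k = 5*k/(k + 1).
Check: Δs_k = 5/(k**2 + 3*k + 2). ✓

Yes. s_k = \frac{5 k}{k + 1}.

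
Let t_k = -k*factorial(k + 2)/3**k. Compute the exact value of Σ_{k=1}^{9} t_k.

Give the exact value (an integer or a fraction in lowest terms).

Σ = -1970714/81

r(k) = (k + 1)*(k + 3)/(3*k) after simplifying.
So A=k/3 + 1 and B=1, with C=k.
f must satisfy (k/3 + 1)·f(k+1) − (1)·f(k) = k.
Degrees (1,0,1) ⇒ d ≤ 0.
Solving with deg f ≤ 0: f(k) = 3.
Certificate R = B(k−1)f/C = 3/k gives s_k = -3**(1 - k)*factorial(k + 2).
s_(k+1) − s_k = -k*factorial(k + 2)/3**k = t_k.
Sum = s_(10) − s_(1); s_(10) = -1971200/81, s_(1) = -6 ⇒ -1970714/81.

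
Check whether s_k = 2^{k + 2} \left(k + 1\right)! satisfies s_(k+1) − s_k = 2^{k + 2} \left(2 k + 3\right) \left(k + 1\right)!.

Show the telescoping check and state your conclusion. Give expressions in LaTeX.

s_(k+1) = 2**(k + 3)*factorial(k + 2)
s_(k+1) − s_k = 2**(k + 2)*(2*k + 3)*factorial(k + 1)
(s_(k+1) − s_k) − t_k = 0

Valid — Δs_k = t_k.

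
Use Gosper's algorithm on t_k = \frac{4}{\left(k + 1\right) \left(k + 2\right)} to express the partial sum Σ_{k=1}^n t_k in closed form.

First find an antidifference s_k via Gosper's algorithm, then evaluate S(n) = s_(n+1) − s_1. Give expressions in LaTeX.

Step 1: r(k) = (k + 1)/(k + 3).
A = k + 1, B = k + 3, C = 1.
Set up (k + 1)·f(k+1) − (k + 2)·f(k) − (1) = 0.
d = 1 from the (1,1,0) case.
Match coefficients ⇒ f(k) = k.
Then R = B(k−1)f/C = k*(k + 2), so s_k = R(k)·t_k = 4*k/(k + 1).
Δs = 4/(k**2 + 3*k + 2), as required.
Evaluate: s_(n+1) = 4*(n + 1)/(n + 2); subtract s_(1) = 2 ⇒ S(n) = 2*n/(n + 2).

S(n) = \frac{2 n}{n + 2}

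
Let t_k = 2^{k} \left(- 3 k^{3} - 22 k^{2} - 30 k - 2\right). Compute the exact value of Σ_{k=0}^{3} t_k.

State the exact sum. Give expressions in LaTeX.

Compute t_(k+1)/t_k: get 2*(3*k**3 + 31*k**2 + 83*k + 57)/(3*k**3 + 22*k**2 + 30*k + 2).
Take A(k)=2, B(k)=1, C(k)=k**3 + 22*k**2/3 + 10*k + 2/3.
Need (2)·f(k+1) − (1)·f(k) = k**3 + 22*k**2/3 + 10*k + 2/3.
deg f ≤ 3 (via 0,0,3).
Solve for f: f(k) = (3*k**3 + 4*k**2 - 4*k - 4)/3 (degree 3 ≤ 3).
Then R = B(k−1)f/C = (3*k**3 + 4*k**2 - 4*k - 4)/(3*k**3 + 22*k**2 + 30*k + 2), so s_k = R(k)·t_k = 2**k*(-3*k**3 - 4*k**2 + 4*k + 4).
s_(k+1) − s_k = 2**k*(-3*k**3 - 22*k**2 - 30*k - 2) = t_k.
Telescoping: Σ = s_(4) − s_(0) = -3776 − (4) = -3780.

Σ = -3780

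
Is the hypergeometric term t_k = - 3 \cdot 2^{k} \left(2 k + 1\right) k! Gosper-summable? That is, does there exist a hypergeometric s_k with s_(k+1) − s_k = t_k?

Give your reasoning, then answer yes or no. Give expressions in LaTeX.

Yes. s_k = - 3 \cdot 2^{k} k!.

The ratio is 2*(k + 1)*(2*k + 3)/(2*k + 1).
Take A(k)=2*k + 2, B(k)=1, C(k)=k + 1/2.
Set up (2*k + 2)·f(k+1) − (1)·f(k) − (k + 1/2) = 0.
Degrees (1,0,1) ⇒ d ≤ 0.
Coefficient equations give f(k) = 1/2.
Then R = B(k−1)f/C = 1/(2*k + 1), so s_k = R(k)·t_k = -3*2**k*factorial(k).
Verify: -3*2**k*(2*k + 1)*factorial(k) matches t_k.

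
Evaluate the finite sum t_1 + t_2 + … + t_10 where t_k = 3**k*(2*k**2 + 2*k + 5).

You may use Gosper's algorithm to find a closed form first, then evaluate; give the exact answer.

Σ = 18246132

t_(k+1)/t_k = 3*(2*k**2 + 6*k + 9)/(2*k**2 + 2*k + 5).
Normal form (A,B,C) = (3, 1, k**2 + k + 5/2).
Need (3)·f(k+1) − (1)·f(k) = k**2 + k + 5/2.
d = 2 from the (0,0,2) case.
Match coefficients ⇒ f(k) = (k**2 - 2*k + 4)/2.
So s_k = (B(k−1)f/C)·t_k = ((k**2 - 2*k + 4)/(2*k**2 + 2*k + 5))·t_k = 3**k*(k**2 - 2*k + 4).
s_(k+1) − s_k = 3**k*(2*k**2 + 2*k + 5) = t_k.
Telescoping: Σ = s_(11) − s_(1) = 18246141 − (9) = 18246132.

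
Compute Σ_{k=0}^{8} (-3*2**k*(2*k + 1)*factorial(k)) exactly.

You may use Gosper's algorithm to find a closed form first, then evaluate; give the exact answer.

t_(k+1)/t_k = 2*(k + 1)*(2*k + 3)/(2*k + 1).
A = 2*k + 2, B = 1, C = k + 1/2.
Need (2*k + 2)·f(k+1) − (1)·f(k) = k + 1/2.
From deg A=1, deg B=0, deg C=1: d=0.
Coefficient equations give f(k) = 1/2.
Get s_k = R·t_k = -3*2**k*factorial(k) with R(k) = B(k−1)f(k)/C(k) = 1/(2*k + 1).
s_(k+1) − s_k = -3*2**k*(2*k + 1)*factorial(k) = t_k.
Evaluate s at k=9 and k=0: -557383680 and -3; difference -557383677.

Σ = -557383677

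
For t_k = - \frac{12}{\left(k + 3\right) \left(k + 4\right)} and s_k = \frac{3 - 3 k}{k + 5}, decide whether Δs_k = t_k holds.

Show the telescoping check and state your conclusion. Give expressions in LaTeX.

s_(k+1) = -3*k/(k + 6)
s_(k+1) − s_k = -18/(k**2 + 11*k + 30)
(s_(k+1) − s_k) − t_k = 6*(-k**2 + k + 24)/(k**4 + 18*k**3 + 119*k**2 + 342*k + 360)

Invalid: residual \frac{6 \left(- k^{2} + k + 24\right)}{k^{4} + 18 k^{3} + 119 k^{2} + 342 k + 360} ≠ 0.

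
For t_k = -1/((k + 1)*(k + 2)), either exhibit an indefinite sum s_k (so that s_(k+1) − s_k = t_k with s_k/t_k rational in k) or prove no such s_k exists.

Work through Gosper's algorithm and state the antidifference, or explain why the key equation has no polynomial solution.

Step 1: r(k) = (k + 1)/(k + 3).
A = k + 1, B = k + 3, C = 1.
f must satisfy (k + 1)·f(k+1) − (k + 2)·f(k) = 1.
From deg A=1, deg B=1, deg C=0: d=1.
Match coefficients ⇒ f(k) = k.
Certificate R = B(k−1)f/C = k*(k + 2) gives s_k = -k/(k + 1).
Verify: -1/(k**2 + 3*k + 2) matches t_k.

s_k = -k/(k + 1)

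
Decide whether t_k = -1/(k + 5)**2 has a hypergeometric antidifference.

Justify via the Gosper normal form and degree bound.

No. Not Gosper-summable.

Step 1: r(k) = (k + 5)**2/(k + 6)**2.
A = k**2 + 10*k + 25, B = k**2 + 12*k + 36, C = 1.
Set up (k**2 + 10*k + 25)·f(k+1) − (k**2 + 10*k + 25)·f(k) − (1) = 0.
From deg A=2, deg B=2, deg C=0: d=0.
Generic f = c0 gives residual -1; -1 = 0 cannot hold, so t_k is not Gosper-summable.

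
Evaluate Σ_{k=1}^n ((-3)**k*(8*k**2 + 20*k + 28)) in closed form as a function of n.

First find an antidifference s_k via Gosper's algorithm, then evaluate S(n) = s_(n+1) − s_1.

S(n) = 6*(-3)**n*n**2 + 18*(-3)**n*n + 24*(-3)**n - 24

t_(k+1)/t_k = 3*(-2*k**2 - 9*k - 14)/(2*k**2 + 5*k + 7).
Take A(k)=-3, B(k)=1, C(k)=k**2 + 5*k/2 + 7/2.
Key eq: (-3)·f(k+1) = (1)·f(k) + (k**2 + 5*k/2 + 7/2).
From deg A=0, deg B=0, deg C=2: d=2.
Match coefficients ⇒ f(k) = -(k**2 + k + 2)/4.
So s_k = (B(k−1)f/C)·t_k = (-(k**2 + k + 2)/(2*(2*k**2 + 5*k + 7)))·t_k = -2*(-3)**k*(k**2 + k + 2).
Check: Δs_k = (-3)**k*(8*k**2 + 20*k + 28). ✓
Σ_(k=1)^n t_k = s_(n+1) − s_(1) = (6*(-3)**n*(n**2 + 3*n + 4)) − (24), i.e. 6*(-3)**n*n**2 + 18*(-3)**n*n + 24*(-3)**n - 24.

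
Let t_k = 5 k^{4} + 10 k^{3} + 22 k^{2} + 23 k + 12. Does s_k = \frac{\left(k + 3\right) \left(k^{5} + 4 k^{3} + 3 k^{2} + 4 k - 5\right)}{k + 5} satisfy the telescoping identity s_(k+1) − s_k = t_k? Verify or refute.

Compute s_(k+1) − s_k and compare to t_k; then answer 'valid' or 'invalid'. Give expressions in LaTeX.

s_(k+1) = (k + 4)*(4*k + (k + 1)**5 + 4*(k + 1)**3 + 3*(k + 1)**2 - 1)/(k + 6)
s_(k+1) − s_k = (5*k**6 + 57*k**5 + 212*k**4 + 429*k**3 + 665*k**2 + 576*k + 230)/(k**2 + 11*k + 30)
(s_(k+1) − s_k) − t_k = 2*(-4*k**5 - 35*k**4 - 68*k**3 - 130*k**2 - 123*k - 65)/(k**2 + 11*k + 30)

Invalid: residual \frac{2 \left(- 4 k^{5} - 35 k^{4} - 68 k^{3} - 130 k^{2} - 123 k - 65\right)}{k^{2} + 11 k + 30} ≠ 0.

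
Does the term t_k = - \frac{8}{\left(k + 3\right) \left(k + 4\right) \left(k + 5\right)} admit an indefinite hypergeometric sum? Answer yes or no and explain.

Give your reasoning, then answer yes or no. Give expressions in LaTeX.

Yes. s_k = \frac{k \left(- k - 7\right)}{3 \left(k + 3\right) \left(k + 4\right)}.

The ratio is (k + 3)/(k + 6).
Gosper form: A/B · C(k+1)/C(k) with A=k + 3, B=k + 6, C=1.
Key eq: (k + 3)·f(k+1) = (k + 5)·f(k) + (1).
Degrees (1,1,0) ⇒ d ≤ 2.
Coefficient equations give f(k) = k*(k + 7)/24.
Then R = B(k−1)f/C = k*(k + 5)*(k + 7)/24, so s_k = R(k)·t_k = k*(-k - 7)/(3*(k + 3)*(k + 4)).
Check: Δs_k = -8/(k**3 + 12*k**2 + 47*k + 60). ✓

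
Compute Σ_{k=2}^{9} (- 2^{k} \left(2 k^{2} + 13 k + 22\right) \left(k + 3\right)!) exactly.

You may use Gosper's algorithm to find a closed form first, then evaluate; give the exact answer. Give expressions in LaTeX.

Ratio r(k) = 2*(2*k**3 + 25*k**2 + 105*k + 148)/(2*k**2 + 13*k + 22).
Factor: A=2*k + 8; B=1; C=k**2 + 13*k/2 + 11.
f must satisfy (2*k + 8)·f(k+1) − (1)·f(k) = k**2 + 13*k/2 + 11.
Degrees (1,0,2) ⇒ d ≤ 1.
Solve for f: f(k) = (k + 2)/2 (degree 1 ≤ 1).
So s_k = (B(k−1)f/C)·t_k = ((k + 2)/(2*k**2 + 13*k + 22))·t_k = -2**k*(k + 2)*factorial(k + 3).
s_(k+1) − s_k = -2**k*(2*k**2 + 13*k + 22)*factorial(k + 3) = t_k.
Evaluate s at k=10 and k=2: -76517631590400 and -1920; difference -76517631588480.

Σ = -76517631588480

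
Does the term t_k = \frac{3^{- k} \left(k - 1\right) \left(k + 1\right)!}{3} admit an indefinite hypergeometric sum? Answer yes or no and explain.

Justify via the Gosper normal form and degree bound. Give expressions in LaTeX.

Yes. s_k = 3^{- k} \left(k + 1\right)!.

Step 1: r(k) = k*(k + 2)/(3*(k - 1)).
Gosper form: A/B · C(k+1)/C(k) with A=k/3 + 2/3, B=1, C=k - 1.
Need (k/3 + 2/3)·f(k+1) − (1)·f(k) = k - 1.
Bound: deg f ≤ 0.
Match coefficients ⇒ f(k) = 3.
Get s_k = R·t_k = factorial(k + 1)/3**k with R(k) = B(k−1)f(k)/C(k) = 3/(k - 1).
s_(k+1) − s_k = (k - 1)*factorial(k + 1)/(3*3**k) = t_k.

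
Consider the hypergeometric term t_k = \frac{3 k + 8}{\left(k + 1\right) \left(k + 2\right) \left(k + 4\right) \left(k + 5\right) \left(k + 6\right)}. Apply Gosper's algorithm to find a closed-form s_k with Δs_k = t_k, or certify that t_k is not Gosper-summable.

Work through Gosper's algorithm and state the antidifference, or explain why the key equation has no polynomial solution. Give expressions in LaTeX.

s_k = \frac{k \left(k^{2} + 10 k + 29\right)}{20 \left(k^{3} + 10 k^{2} + 29 k + 20\right)}

Step 1: r(k) = (k + 1)*(k + 4)*(3*k + 11)/((k + 3)*(k + 7)*(3*k + 8)).
So A=k + 1 and B=k + 7, with C=k**2 + 17*k/3 + 8.
Solve (k + 1)·f(k+1) − (k + 6)·f(k) = k**2 + 17*k/3 + 8.
From deg A=1, deg B=1, deg C=2: d=5.
A polynomial solution: f(k) = k*(k + 2)*(k + 3)*(k**2 + 10*k + 29)/60.
Certificate R = B(k−1)f/C = k*(k + 2)*(k + 6)*(k**2 + 10*k + 29)/(20*(3*k + 8)) gives s_k = k*(k**2 + 10*k + 29)/(20*(k**3 + 10*k**2 + 29*k + 20)).
Check: Δs_k = (3*k + 8)/(k**5 + 18*k**4 + 121*k**3 + 372*k**2 + 508*k + 240). ✓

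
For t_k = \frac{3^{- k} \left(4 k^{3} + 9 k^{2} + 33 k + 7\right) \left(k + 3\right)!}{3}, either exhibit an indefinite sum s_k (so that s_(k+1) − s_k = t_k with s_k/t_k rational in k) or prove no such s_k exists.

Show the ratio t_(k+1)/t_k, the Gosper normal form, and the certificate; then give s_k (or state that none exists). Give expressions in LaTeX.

The ratio is (4*k**4 + 37*k**3 + 147*k**2 + 305*k + 212)/(3*(4*k**3 + 9*k**2 + 33*k + 7)).
Factor: A=k/3 + 4/3; B=1; C=k**3 + 9*k**2/4 + 33*k/4 + 7/4.
Solve (k/3 + 4/3)·f(k+1) − (1)·f(k) = k**3 + 9*k**2/4 + 33*k/4 + 7/4.
Degrees (1,0,3) ⇒ d ≤ 2.
Match coefficients ⇒ f(k) = 3*(4*k**2 - 3*k + 3)/4.
Certificate R = B(k−1)f/C = 3*(4*k**2 - 3*k + 3)/(4*k**3 + 9*k**2 + 33*k + 7) gives s_k = (4*k**2 - 3*k + 3)*factorial(k + 3)/3**k.
Δs = (4*k**3 + 9*k**2 + 33*k + 7)*factorial(k + 3)/(3*3**k), as required.

s_k = 3^{- k} \left(4 k^{2} - 3 k + 3\right) \left(k + 3\right)!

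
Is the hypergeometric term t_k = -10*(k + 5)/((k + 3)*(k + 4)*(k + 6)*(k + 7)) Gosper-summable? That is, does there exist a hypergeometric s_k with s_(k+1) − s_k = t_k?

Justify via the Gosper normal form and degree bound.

Step 1: r(k) = (k + 3)*(k + 6)**2/((k + 5)**2*(k + 8)).
Normal form (A,B,C) = (k + 3, k + 8, k**2 + 10*k + 25).
Key eq: (k + 3)·f(k+1) = (k + 7)·f(k) + (k**2 + 10*k + 25).
Degrees (1,1,2) ⇒ d ≤ 4.
Solve for f: f(k) = k*(k + 4)*(k + 5)*(k + 9)/36 (degree 4 ≤ 4).
So s_k = (B(k−1)f/C)·t_k = (k*(k + 4)*(k + 7)*(k + 9)/(36*(k + 5)))·t_k = 5*k*(-k - 9)/(18*(k**2 + 9*k + 18)).
s_(k+1) − s_k = 10*(-k - 5)/(k**4 + 20*k**3 + 145*k**2 + 450*k + 504) = t_k.

Yes. s_k = 5*k*(-k - 9)/(18*(k**2 + 9*k + 18)).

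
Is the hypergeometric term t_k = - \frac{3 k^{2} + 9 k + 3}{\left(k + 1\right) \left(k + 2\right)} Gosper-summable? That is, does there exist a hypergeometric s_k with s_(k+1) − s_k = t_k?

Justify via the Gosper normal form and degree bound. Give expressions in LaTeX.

The ratio is (k + 1)*(3*k + (k + 1)**2 + 4)/((k + 3)*(k**2 + 3*k + 1)).
So A=k + 1 and B=k + 3, with C=k**2 + 3*k + 1.
f must satisfy (k + 1)·f(k+1) − (k + 2)·f(k) = k**2 + 3*k + 1.
From deg A=1, deg B=1, deg C=2: d=2.
Coefficient equations give f(k) = k**2.
Certificate R = B(k−1)f/C = k**2*(k + 2)/(k**2 + 3*k + 1) gives s_k = -3*k**2/(k + 1).
Δs = 3*(-k**2 - 3*k - 1)/(k**2 + 3*k + 2), as required.

Yes. s_k = - \frac{3 k^{2}}{k + 1}.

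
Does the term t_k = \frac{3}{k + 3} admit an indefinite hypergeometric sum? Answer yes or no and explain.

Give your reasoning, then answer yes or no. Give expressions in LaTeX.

No — the linear system for f has no solution.

t_(k+1)/t_k = (k + 3)/(k + 4).
Gosper form: A/B · C(k+1)/C(k) with A=k + 3, B=k + 4, C=1.
Set up (k + 3)·f(k+1) − (k + 3)·f(k) − (1) = 0.
deg f ≤ 0 (via 1,1,0).
Write f(k) = c0. Then LHS − RHS = -1, requiring -1 = 0: contradictory. No certificate.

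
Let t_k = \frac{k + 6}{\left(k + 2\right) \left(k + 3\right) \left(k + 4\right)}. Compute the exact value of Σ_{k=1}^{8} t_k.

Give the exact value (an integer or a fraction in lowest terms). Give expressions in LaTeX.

Σ = 7/22

Compute t_(k+1)/t_k: get (k + 2)*(k + 7)/((k + 5)*(k + 6)).
Take A(k)=k + 2, B(k)=k + 5, C(k)=k + 6.
Need (k + 2)·f(k+1) − (k + 4)·f(k) = k + 6.
deg f ≤ 2 (via 1,1,1).
Match coefficients ⇒ f(k) = k*(2*k + 7)/3.
So s_k = (B(k−1)f/C)·t_k = (k*(k + 4)*(2*k + 7)/(3*(k + 6)))·t_k = k*(2*k + 7)/(3*(k + 2)*(k + 3)).
Δs = (k + 6)/(k**3 + 9*k**2 + 26*k + 24), as required.
Σ_(k=1)^(8) t_k = s_(9) − s_(1) = 25/44 − (1/4) = 7/22.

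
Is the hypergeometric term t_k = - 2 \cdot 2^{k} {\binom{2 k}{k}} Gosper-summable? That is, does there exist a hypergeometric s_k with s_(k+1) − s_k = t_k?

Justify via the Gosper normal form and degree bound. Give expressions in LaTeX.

t_(k+1)/t_k = 4*(2*k + 1)/(k + 1).
So A=8*k + 4 and B=k + 1, with C=1.
Key eq: (8*k + 4)·f(k+1) = (k)·f(k) + (1).
deg f ≤ -1 (via 1,1,0).
deg f ≤ -1 is impossible — no certificate.

No — negative degree bound, so no certificate f.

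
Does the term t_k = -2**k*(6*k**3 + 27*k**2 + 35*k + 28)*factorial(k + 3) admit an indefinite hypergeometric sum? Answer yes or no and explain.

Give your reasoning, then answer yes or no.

r(k) = 2*(6*k**4 + 69*k**3 + 287*k**2 + 524*k + 384)/(6*k**3 + 27*k**2 + 35*k + 28) after simplifying.
Take A(k)=2*k + 8, B(k)=1, C(k)=k**3 + 9*k**2/2 + 35*k/6 + 14/3.
Set up (2*k + 8)·f(k+1) − (1)·f(k) − (k**3 + 9*k**2/2 + 35*k/6 + 14/3) = 0.
Degrees (1,0,3) ⇒ d ≤ 2.
Match coefficients ⇒ f(k) = (3*k**2 - 3*k + 4)/6.
R(k) = B(k−1)·f(k)/C(k) = (3*k**2 - 3*k + 4)/(6*k**3 + 27*k**2 + 35*k + 28); s_k = R·t_k = -2**k*(3*k**2 - 3*k + 4)*factorial(k + 3).
Check: Δs_k = -2**k*(6*k**3 + 27*k**2 + 35*k + 28)*factorial(k + 3). ✓

Yes. s_k = -2**k*(3*k**2 - 3*k + 4)*factorial(k + 3).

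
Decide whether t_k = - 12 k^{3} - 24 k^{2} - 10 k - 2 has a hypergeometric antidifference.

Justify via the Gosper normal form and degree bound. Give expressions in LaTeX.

t_(k+1)/t_k = (6*k**3 + 30*k**2 + 47*k + 24)/(6*k**3 + 12*k**2 + 5*k + 1).
Take A(k)=1, B(k)=1, C(k)=k**3 + 2*k**2 + 5*k/6 + 1/6.
f must satisfy (1)·f(k+1) − (1)·f(k) = k**3 + 2*k**2 + 5*k/6 + 1/6.
d = 4 from the (0,0,3) case.
Solving with deg f ≤ 4: f(k) = k*(3*k - 1)*(k**2 + k - 1)/12.
Then R = B(k−1)f/C = k*(3*k - 1)*(k**2 + k - 1)/(2*(6*k**3 + 12*k**2 + 5*k + 1)), so s_k = R(k)·t_k = k*(-3*k**3 - 2*k**2 + 4*k - 1).
Δs = -12*k**3 - 24*k**2 - 10*k - 2, as required.

Yes. s_k = k \left(- 3 k^{3} - 2 k^{2} + 4 k - 1\right).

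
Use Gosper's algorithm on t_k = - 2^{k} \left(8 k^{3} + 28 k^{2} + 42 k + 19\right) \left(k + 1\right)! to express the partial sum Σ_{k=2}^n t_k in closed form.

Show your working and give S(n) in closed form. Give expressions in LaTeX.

S(n) = - 8 \cdot 2^{n} n^{4} n! - 40 \cdot 2^{n} n^{3} n! - 74 \cdot 2^{n} n^{2} n! - 62 \cdot 2^{n} n n! - 20 \cdot 2^{n} n! + 408

The ratio is 2*(8*k**4 + 68*k**3 + 226*k**2 + 341*k + 194)/(8*k**3 + 28*k**2 + 42*k + 19).
A = 2*k + 4, B = 1, C = k**3 + 7*k**2/2 + 21*k/4 + 19/8.
Need (2*k + 4)·f(k+1) − (1)·f(k) = k**3 + 7*k**2/2 + 21*k/4 + 19/8.
Bound: deg f ≤ 2.
Solve for f: f(k) = (4*k**2 + 1)/8 (degree 2 ≤ 2).
Certificate R = B(k−1)f/C = (4*k**2 + 1)/(8*k**3 + 28*k**2 + 42*k + 19) gives s_k = -2**k*(4*k**2 + 1)*factorial(k + 1).
s_(k+1) − s_k = -2**k*(8*k**3 + 28*k**2 + 42*k + 19)*factorial(k + 1) = t_k.
Σ_(k=2)^n t_k = s_(n+1) − s_(2) = (-2**(n + 1)*(4*n**2 + 8*n + 5)*factorial(n + 2)) − (-408), i.e. -8*2**n*n**4*factorial(n) - 40*2**n*n**3*factorial(n) - 74*2**n*n**2*factorial(n) - 62*2**n*n*factorial(n) - 20*2**n*factorial(n) + 408.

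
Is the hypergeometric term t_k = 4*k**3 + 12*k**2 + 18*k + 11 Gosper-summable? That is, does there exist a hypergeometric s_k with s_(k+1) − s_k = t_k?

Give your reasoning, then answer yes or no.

Compute t_(k+1)/t_k: get (4*k**3 + 24*k**2 + 54*k + 45)/(4*k**3 + 12*k**2 + 18*k + 11).
Factor: A=1; B=1; C=k**3 + 3*k**2 + 9*k/2 + 11/4.
Key eq: (1)·f(k+1) = (1)·f(k) + (k**3 + 3*k**2 + 9*k/2 + 11/4).
Bound: deg f ≤ 4.
Solving with deg f ≤ 4: f(k) = k*(k**3 + 2*k**2 + 4*k + 4)/4.
Then R = B(k−1)f/C = k*(k**3 + 2*k**2 + 4*k + 4)/(4*k**3 + 12*k**2 + 18*k + 11), so s_k = R(k)·t_k = k*(k**3 + 2*k**2 + 4*k + 4).
s_(k+1) − s_k = 4*k**3 + 12*k**2 + 18*k + 11 = t_k.

Yes. s_k = k*(k**3 + 2*k**2 + 4*k + 4).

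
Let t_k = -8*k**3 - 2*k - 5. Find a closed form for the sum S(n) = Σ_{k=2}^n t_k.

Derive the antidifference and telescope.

Step 1: r(k) = (2*k + 8*(k + 1)**3 + 7)/(8*k**3 + 2*k + 5).
Gosper form: A/B · C(k+1)/C(k) with A=1, B=1, C=k**3 + k/4 + 5/8.
Solve (1)·f(k+1) − (1)·f(k) = k**3 + k/4 + 5/8.
d = 4 from the (0,0,3) case.
Solving with deg f ≤ 4: f(k) = k*(2*k**3 - 4*k**2 + 3*k + 4)/8.
So s_k = (B(k−1)f/C)·t_k = (k*(2*k**3 - 4*k**2 + 3*k + 4)/(8*k**3 + 2*k + 5))·t_k = k*(-2*k**3 + 4*k**2 - 3*k - 4).
s_(k+1) − s_k = -8*k**3 - 2*k - 5 = t_k.
Evaluate: s_(n+1) = -2*n**4 - 4*n**3 - 3*n**2 - 6*n - 5; subtract s_(2) = -20 ⇒ S(n) = -2*n**4 - 4*n**3 - 3*n**2 - 6*n + 15.

S(n) = -2*n**4 - 4*n**3 - 3*n**2 - 6*n + 15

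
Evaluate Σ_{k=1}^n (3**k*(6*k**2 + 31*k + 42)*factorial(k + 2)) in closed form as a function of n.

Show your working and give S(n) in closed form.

S(n) = 6*3**n*n*factorial(n + 3) + 15*3**n*factorial(n + 3) - 90

Compute t_(k+1)/t_k: get 3*(6*k**3 + 61*k**2 + 208*k + 237)/(6*k**2 + 31*k + 42).
So A=3*k + 9 and B=1, with C=k**2 + 31*k/6 + 7.
Set up (3*k + 9)·f(k+1) − (1)·f(k) − (k**2 + 31*k/6 + 7) = 0.
Degrees (1,0,2) ⇒ d ≤ 1.
Solving with deg f ≤ 1: f(k) = (2*k + 3)/6.
Then R = B(k−1)f/C = (2*k + 3)/(6*k**2 + 31*k + 42), so s_k = R(k)·t_k = 3**k*(2*k + 3)*factorial(k + 2).
Δs = 3**k*(6*k**2 + 31*k + 42)*factorial(k + 2), as required.
Telescope: S(n) = s_(n+1) − s_(1) = 3**(n + 1)*(2*n + 5)*factorial(n + 3) − (90) = 6*3**n*n*factorial(n + 3) + 15*3**n*factorial(n + 3) - 90.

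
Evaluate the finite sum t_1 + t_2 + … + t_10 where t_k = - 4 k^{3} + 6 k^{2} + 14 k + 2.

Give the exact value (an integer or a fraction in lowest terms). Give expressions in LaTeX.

Σ = -9000

Step 1: r(k) = (2*k**3 + 3*k**2 - 7*k - 9)/(2*k**3 - 3*k**2 - 7*k - 1).
Gosper form: A/B · C(k+1)/C(k) with A=1, B=1, C=k**3 - 3*k**2/2 - 7*k/2 - 1/2.
f must satisfy (1)·f(k+1) − (1)·f(k) = k**3 - 3*k**2/2 - 7*k/2 - 1/2.
deg f ≤ 4 (via 0,0,3).
Coefficient equations give f(k) = k*(k**3 - 4*k**2 - 3*k + 4)/4.
So s_k = (B(k−1)f/C)·t_k = (k*(k**3 - 4*k**2 - 3*k + 4)/(2*(2*k**3 - 3*k**2 - 7*k - 1)))·t_k = k*(-k**3 + 4*k**2 + 3*k - 4).
Δs = -4*k**3 + 6*k**2 + 14*k + 2, as required.
Σ_(k=1)^(10) t_k = s_(11) − s_(1) = -8998 − (2) = -9000.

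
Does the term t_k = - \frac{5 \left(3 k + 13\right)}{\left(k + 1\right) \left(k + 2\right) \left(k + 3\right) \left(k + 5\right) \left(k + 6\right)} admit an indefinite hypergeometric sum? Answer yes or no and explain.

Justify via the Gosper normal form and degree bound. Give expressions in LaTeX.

r(k) = (k + 1)*(k + 5)*(3*k + 16)/((k + 4)*(k + 7)*(3*k + 13)) after simplifying.
A = k + 1, B = k + 7, C = k**2 + 25*k/3 + 52/3.
Key eq: (k + 1)·f(k+1) = (k + 6)·f(k) + (k**2 + 25*k/3 + 52/3).
Bound: deg f ≤ 5.
Solving with deg f ≤ 5: f(k) = k*(k + 3)*(k + 4)*(k**2 + 8*k + 17)/30.
R(k) = B(k−1)·f(k)/C(k) = k*(k + 3)*(k + 6)*(k**2 + 8*k + 17)/(10*(3*k + 13)); s_k = R·t_k = k*(-k**2 - 8*k - 17)/(2*(k**3 + 8*k**2 + 17*k + 10)).
Verify: 5*(-3*k - 13)/(k**5 + 17*k**4 + 107*k**3 + 307*k**2 + 396*k + 180) matches t_k.

Yes. s_k = \frac{k \left(- k^{2} - 8 k - 17\right)}{2 \left(k^{3} + 8 k^{2} + 17 k + 10\right)}.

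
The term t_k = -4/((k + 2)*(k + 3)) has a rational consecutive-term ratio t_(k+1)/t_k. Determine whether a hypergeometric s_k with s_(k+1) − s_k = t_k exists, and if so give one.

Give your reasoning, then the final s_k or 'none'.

s_k = -2*k/(k + 2)

Ratio r(k) = (k + 2)/(k + 4).
A = k + 2, B = k + 4, C = 1.
Need (k + 2)·f(k+1) − (k + 3)·f(k) = 1.
deg f ≤ 1 (via 1,1,0).
Solve for f: f(k) = k/2 (degree 1 ≤ 1).
R(k) = B(k−1)·f(k)/C(k) = k*(k + 3)/2; s_k = R·t_k = -2*k/(k + 2).
s_(k+1) − s_k = -4/(k**2 + 5*k + 6) = t_k.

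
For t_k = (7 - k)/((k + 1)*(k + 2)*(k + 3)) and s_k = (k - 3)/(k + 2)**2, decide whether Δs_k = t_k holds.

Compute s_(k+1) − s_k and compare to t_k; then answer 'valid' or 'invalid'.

s_(k+1) = (k - 2)/(k + 3)**2
s_(k+1) − s_k = ((3 - k)*(k + 3)**2 + (k - 2)*(k + 2)**2)/((k + 2)**2*(k + 3)**2)
(s_(k+1) − s_k) − t_k = (2*k**2 - 5*k - 23)/(k**5 + 11*k**4 + 47*k**3 + 97*k**2 + 96*k + 36)

Invalid: residual (2*k**2 - 5*k - 23)/(k**5 + 11*k**4 + 47*k**3 + 97*k**2 + 96*k + 36) ≠ 0.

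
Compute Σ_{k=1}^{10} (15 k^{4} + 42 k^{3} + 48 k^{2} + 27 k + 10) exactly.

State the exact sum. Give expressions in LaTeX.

Σ = 527110

Step 1: r(k) = (15*k**4 + 102*k**3 + 264*k**2 + 309*k + 142)/(15*k**4 + 42*k**3 + 48*k**2 + 27*k + 10).
Factor: A=1; B=1; C=k**4 + 14*k**3/5 + 16*k**2/5 + 9*k/5 + 2/3.
Set up (1)·f(k+1) − (1)·f(k) − (k**4 + 14*k**3/5 + 16*k**2/5 + 9*k/5 + 2/3) = 0.
Degrees (0,0,4) ⇒ d ≤ 5.
Coefficient equations give f(k) = k*(3*k**4 + 3*k**3 + 4)/15.
Get s_k = R·t_k = k*(3*k**4 + 3*k**3 + 4) with R(k) = B(k−1)f(k)/C(k) = k*(3*k**4 + 3*k**3 + 4)/(15*k**4 + 42*k**3 + 48*k**2 + 27*k + 10).
Verify: 15*k**4 + 42*k**3 + 48*k**2 + 27*k + 10 matches t_k.
Evaluate s at k=11 and k=1: 527120 and 10; difference 527110.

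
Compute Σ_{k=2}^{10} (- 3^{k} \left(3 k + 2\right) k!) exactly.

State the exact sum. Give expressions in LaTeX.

Σ = -7071141369582

The ratio is 3*(k + 1)*(3*k + 5)/(3*k + 2).
Gosper form: A/B · C(k+1)/C(k) with A=3*k + 3, B=1, C=k + 2/3.
Solve (3*k + 3)·f(k+1) − (1)·f(k) = k + 2/3.
d = 0 from the (1,0,1) case.
Solve for f: f(k) = 1/3 (degree 0 ≤ 0).
So s_k = (B(k−1)f/C)·t_k = (1/(3*k + 2))·t_k = -3**k*factorial(k).
Check: Δs_k = -3**k*(3*k + 2)*factorial(k). ✓
Telescoping: Σ = s_(11) − s_(2) = -7071141369600 − (-18) = -7071141369582.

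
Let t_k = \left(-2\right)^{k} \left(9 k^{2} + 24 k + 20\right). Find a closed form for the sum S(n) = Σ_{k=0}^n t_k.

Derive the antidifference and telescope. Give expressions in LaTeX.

S(n) = 6 \left(-2\right)^{n} n^{2} + 20 \left(-2\right)^{n} n + 18 \left(-2\right)^{n} + 2

r(k) = 2*(-9*k**2 - 42*k - 53)/(9*k**2 + 24*k + 20) after simplifying.
Gosper form: A/B · C(k+1)/C(k) with A=-2, B=1, C=k**2 + 8*k/3 + 20/9.
Set up (-2)·f(k+1) − (1)·f(k) − (k**2 + 8*k/3 + 20/9) = 0.
From deg A=0, deg B=0, deg C=2: d=2.
A polynomial solution: f(k) = -(3*k**2 + 4*k + 2)/9.
So s_k = (B(k−1)f/C)·t_k = (-(3*k**2 + 4*k + 2)/(9*k**2 + 24*k + 20))·t_k = (-2)**k*(-3*k**2 - 4*k - 2).
s_(k+1) − s_k = (-2)**k*(9*k**2 + 24*k + 20) = t_k.
Evaluate: s_(n+1) = 2*(-2)**n*(3*n**2 + 10*n + 9); subtract s_(0) = -2 ⇒ S(n) = 6*(-2)**n*n**2 + 20*(-2)**n*n + 18*(-2)**n + 2.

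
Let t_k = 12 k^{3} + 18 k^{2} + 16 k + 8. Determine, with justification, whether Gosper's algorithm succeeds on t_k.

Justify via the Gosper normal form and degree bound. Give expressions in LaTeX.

r(k) = (6*k**3 + 27*k**2 + 44*k + 27)/(6*k**3 + 9*k**2 + 8*k + 4) after simplifying.
Normal form (A,B,C) = (1, 1, k**3 + 3*k**2/2 + 4*k/3 + 2/3).
Solve (1)·f(k+1) − (1)·f(k) = k**3 + 3*k**2/2 + 4*k/3 + 2/3.
Degrees (0,0,3) ⇒ d ≤ 4.
A polynomial solution: f(k) = k*(3*k**3 + 2*k + 3)/12.
So s_k = (B(k−1)f/C)·t_k = (k*(3*k**3 + 2*k + 3)/(2*(6*k**3 + 9*k**2 + 8*k + 4)))·t_k = k*(3*k**3 + 2*k + 3).
s_(k+1) − s_k = 12*k**3 + 18*k**2 + 16*k + 8 = t_k.

Yes. s_k = k \left(3 k^{3} + 2 k + 3\right).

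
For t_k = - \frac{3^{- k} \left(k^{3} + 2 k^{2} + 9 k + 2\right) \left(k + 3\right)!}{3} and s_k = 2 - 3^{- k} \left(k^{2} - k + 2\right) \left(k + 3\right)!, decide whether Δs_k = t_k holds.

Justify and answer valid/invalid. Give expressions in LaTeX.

s_(k+1) = -3**(-k - 1)*(-k + (k + 1)**2 + 1)*factorial(k + 4) + 2
s_(k+1) − s_k = -(k**3 + 2*k**2 + 9*k + 2)*factorial(k + 3)/(3*3**k)
(s_(k+1) − s_k) − t_k = 0

Valid — Δs_k = t_k.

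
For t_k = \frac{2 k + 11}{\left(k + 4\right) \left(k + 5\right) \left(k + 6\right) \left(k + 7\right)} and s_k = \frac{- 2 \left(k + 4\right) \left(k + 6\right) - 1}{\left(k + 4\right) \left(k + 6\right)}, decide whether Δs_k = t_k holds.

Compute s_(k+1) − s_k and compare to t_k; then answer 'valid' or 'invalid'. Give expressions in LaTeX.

s_(k+1) = (-2*(k + 5)*(k + 7) - 1)/((k + 5)*(k + 7))
s_(k+1) − s_k = (2*k + 11)/(k**4 + 22*k**3 + 179*k**2 + 638*k + 840)
(s_(k+1) − s_k) − t_k = 0

valid (s_(k+1) − s_k reduces to t_k)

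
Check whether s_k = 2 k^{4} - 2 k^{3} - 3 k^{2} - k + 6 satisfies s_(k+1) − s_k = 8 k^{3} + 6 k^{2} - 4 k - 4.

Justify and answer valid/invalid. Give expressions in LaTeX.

Valid — Δs_k = t_k.

s_(k+1) = 2*k**4 + 6*k**3 + 3*k**2 - 5*k + 2
s_(k+1) − s_k = 8*k**3 + 6*k**2 - 4*k - 4
(s_(k+1) − s_k) − t_k = 0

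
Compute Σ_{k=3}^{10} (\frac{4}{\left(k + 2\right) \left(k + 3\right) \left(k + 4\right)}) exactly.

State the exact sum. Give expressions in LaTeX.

The ratio is (k + 2)/(k + 5).
Gosper form: A/B · C(k+1)/C(k) with A=k + 2, B=k + 5, C=1.
Solve (k + 2)·f(k+1) − (k + 4)·f(k) = 1.
d = 2 from the (1,1,0) case.
Match coefficients ⇒ f(k) = k*(k + 5)/12.
Then R = B(k−1)f/C = k*(k + 4)*(k + 5)/12, so s_k = R(k)·t_k = k*(k + 5)/(3*(k + 2)*(k + 3)).
Check: Δs_k = 4/(k**3 + 9*k**2 + 26*k + 24). ✓
Σ_(k=3)^(10) t_k = s_(11) − s_(3) = 88/273 − (4/15) = 76/1365.

Σ = 76/1365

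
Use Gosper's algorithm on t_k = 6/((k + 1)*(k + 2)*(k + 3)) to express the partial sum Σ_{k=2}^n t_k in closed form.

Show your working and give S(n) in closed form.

S(n) = (n**2 + 5*n - 6)/(4*(n**2 + 5*n + 6))

The ratio is (k + 1)/(k + 4).
Gosper form: A/B · C(k+1)/C(k) with A=k + 1, B=k + 4, C=1.
f must satisfy (k + 1)·f(k+1) − (k + 3)·f(k) = 1.
Bound: deg f ≤ 2.
Match coefficients ⇒ f(k) = k*(k + 3)/4.
Get s_k = R·t_k = 3*k*(k + 3)/(2*(k + 1)*(k + 2)) with R(k) = B(k−1)f(k)/C(k) = k*(k + 3)**2/4.
Δs = 6/(k**3 + 6*k**2 + 11*k + 6), as required.
s_(n+1) = 3*(n**2 + 5*n + 4)/(2*(n**2 + 5*n + 6)) and s_(2) = 5/4, so S(n) = (n**2 + 5*n - 6)/(4*(n**2 + 5*n + 6)).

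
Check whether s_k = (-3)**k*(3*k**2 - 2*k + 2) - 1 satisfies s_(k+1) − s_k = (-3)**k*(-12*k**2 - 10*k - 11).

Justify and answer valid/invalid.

s_(k+1) = (-3)**(k + 1)*(-2*k + 3*(k + 1)**2) - 1
s_(k+1) − s_k = (-3)**k*(-12*k**2 - 10*k - 11)
(s_(k+1) − s_k) − t_k = 0

Valid — Δs_k = t_k.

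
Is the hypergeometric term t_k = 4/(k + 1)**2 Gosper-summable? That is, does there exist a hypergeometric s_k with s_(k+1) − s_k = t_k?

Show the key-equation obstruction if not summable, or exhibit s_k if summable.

No — the linear system for f has no solution.

Step 1: r(k) = (k + 1)**2/(k + 2)**2.
Factor: A=k**2 + 2*k + 1; B=k**2 + 4*k + 4; C=1.
Key eq: (k**2 + 2*k + 1)·f(k+1) = (k**2 + 2*k + 1)·f(k) + (1).
d = 0 from the (2,2,0) case.
Generic f = c0 gives residual -1; -1 = 0 cannot hold, so t_k is not Gosper-summable.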